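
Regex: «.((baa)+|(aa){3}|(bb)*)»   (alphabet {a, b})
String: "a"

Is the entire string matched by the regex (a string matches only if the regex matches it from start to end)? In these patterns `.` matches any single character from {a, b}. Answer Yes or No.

Yes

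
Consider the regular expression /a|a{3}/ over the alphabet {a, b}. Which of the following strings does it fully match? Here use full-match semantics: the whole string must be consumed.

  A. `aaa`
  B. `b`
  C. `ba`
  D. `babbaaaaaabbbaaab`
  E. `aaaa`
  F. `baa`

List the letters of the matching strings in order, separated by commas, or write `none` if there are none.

A

A → match
B → no match — must start with `a`
C → no match — must start with `a`
D → no match — must start with `a`
E → no match
F → no match — must start with `a`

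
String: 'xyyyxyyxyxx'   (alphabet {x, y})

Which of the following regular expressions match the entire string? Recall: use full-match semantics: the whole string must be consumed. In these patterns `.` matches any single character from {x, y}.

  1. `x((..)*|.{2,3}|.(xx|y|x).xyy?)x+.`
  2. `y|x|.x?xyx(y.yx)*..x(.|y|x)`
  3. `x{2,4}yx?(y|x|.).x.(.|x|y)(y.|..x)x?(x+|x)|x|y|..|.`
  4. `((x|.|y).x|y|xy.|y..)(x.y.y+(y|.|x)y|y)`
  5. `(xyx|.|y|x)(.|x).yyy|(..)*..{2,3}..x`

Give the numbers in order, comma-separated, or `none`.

1 → match
2 → no match
3 → no match
4 → no match — must end with 'y'
5 → match

1, 5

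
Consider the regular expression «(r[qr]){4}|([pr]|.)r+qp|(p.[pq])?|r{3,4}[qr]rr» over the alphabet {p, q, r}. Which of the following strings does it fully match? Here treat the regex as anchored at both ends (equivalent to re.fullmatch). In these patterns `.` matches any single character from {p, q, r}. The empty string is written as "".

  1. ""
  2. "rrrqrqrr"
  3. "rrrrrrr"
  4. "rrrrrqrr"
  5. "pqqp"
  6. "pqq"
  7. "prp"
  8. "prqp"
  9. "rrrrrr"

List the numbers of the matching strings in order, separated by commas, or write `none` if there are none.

1 → match
2 → match
3 → match
4 → match
5 → no match
6 → match
7 → match
8 → match
9 → match

1, 2, 3, 4, 6, 7, 8, 9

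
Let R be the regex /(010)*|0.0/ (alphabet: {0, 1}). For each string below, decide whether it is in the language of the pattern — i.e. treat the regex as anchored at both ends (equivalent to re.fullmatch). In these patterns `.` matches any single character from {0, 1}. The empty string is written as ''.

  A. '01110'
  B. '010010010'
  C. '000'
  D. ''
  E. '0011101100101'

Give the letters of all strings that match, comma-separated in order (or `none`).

A. '01110' → no match
B. '010010010' → match
C. '000' → match
D. '' → match
E → no match

B, C, D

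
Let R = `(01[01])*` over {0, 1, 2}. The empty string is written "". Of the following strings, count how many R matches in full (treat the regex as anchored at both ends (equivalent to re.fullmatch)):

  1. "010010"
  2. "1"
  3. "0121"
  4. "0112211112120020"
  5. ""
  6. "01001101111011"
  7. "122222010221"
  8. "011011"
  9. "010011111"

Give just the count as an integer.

1 → match
2 → no match
3 → no match
4 → no match
5 → match
6 → no match
7 → no match
8 → match
9 → no match
Total matched: 3

3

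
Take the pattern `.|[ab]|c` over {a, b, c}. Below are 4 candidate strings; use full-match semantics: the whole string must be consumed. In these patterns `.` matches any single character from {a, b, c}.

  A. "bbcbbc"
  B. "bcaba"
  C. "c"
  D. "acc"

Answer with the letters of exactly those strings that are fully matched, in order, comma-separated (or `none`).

C

A → no match
B → no match
C → match
D → no match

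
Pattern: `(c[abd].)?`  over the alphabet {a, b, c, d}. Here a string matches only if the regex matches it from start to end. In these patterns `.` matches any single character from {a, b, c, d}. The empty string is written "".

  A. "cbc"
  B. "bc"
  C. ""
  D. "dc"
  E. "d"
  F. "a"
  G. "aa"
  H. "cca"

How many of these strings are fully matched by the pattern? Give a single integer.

A. "cbc" → match
B. "bc" → no match
C. "" → match
D. "dc" → no match
E. "d" → no match
F. "a" → no match
G. "aa" → no match
H. "cca" → no match
Total matched: 2

2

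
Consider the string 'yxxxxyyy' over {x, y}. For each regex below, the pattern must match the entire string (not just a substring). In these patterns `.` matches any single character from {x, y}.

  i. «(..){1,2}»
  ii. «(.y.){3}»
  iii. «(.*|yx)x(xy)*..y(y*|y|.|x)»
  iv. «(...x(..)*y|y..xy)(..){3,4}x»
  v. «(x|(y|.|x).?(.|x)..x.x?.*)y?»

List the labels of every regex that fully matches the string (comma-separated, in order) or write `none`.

iii, v

i → no match
ii → no match
iii → match
iv → no match — must end with 'x'
v → match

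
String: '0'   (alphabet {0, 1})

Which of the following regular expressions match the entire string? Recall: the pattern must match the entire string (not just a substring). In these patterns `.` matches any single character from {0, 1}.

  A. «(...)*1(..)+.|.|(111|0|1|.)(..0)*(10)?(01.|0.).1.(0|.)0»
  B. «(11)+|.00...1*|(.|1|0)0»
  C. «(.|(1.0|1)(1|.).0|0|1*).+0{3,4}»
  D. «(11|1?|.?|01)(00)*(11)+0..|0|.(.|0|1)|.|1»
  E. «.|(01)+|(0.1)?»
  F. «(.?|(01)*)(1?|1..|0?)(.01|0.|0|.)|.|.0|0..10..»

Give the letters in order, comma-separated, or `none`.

A → match
B → no match
C → no match
D → match
E → match
F → match

A, D, E, F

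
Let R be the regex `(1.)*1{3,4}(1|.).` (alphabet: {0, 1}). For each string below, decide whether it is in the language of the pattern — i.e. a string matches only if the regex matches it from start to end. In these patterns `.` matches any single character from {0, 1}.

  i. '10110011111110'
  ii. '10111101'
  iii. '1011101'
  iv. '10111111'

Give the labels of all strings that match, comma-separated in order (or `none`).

i → no match
ii → match
iii → match
iv → match

ii, iii, iv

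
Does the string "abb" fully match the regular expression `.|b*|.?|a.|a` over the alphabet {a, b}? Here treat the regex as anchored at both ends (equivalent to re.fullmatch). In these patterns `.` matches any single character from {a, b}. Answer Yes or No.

No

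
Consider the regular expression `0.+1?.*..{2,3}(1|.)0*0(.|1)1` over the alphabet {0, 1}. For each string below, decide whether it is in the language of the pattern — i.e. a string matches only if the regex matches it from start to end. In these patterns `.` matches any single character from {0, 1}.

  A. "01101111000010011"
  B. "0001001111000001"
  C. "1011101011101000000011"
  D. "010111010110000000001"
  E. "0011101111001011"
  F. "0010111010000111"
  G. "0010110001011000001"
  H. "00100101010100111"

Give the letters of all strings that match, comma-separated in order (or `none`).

A → match
B → match
C → no match — must start with "0"
D → match
E → match
F → no match
G → match
H → no match

A, B, D, E, G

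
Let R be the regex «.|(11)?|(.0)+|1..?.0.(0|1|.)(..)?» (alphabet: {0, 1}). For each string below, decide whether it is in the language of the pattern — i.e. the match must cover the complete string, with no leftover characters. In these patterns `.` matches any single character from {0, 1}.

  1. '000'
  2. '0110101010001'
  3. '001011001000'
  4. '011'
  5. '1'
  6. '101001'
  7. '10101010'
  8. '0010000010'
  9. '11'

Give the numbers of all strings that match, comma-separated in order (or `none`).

1 → no match
2 → no match
3 → no match
4 → no match
5 → match
6 → match
7 → match
8 → match
9 → match

5, 6, 7, 8, 9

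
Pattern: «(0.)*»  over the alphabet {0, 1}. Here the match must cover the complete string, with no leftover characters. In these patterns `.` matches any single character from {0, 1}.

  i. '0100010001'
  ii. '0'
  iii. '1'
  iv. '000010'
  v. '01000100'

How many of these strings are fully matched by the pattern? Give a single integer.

2

i → match
ii → no match
iii → no match
iv → no match
v → match
Total matched: 2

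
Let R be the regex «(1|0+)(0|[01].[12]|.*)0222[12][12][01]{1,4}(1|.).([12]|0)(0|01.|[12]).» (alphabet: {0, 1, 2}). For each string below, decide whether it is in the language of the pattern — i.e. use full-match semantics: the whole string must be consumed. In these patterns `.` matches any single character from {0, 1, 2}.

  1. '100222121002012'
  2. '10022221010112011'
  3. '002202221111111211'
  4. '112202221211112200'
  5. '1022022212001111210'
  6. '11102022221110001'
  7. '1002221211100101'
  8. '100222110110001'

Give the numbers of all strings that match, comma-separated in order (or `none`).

1, 2, 3, 4, 5, 6, 7, 8

1 → match
2 → match
3 → match
4 → match
5 → match
6 → match
7 → match
8 → match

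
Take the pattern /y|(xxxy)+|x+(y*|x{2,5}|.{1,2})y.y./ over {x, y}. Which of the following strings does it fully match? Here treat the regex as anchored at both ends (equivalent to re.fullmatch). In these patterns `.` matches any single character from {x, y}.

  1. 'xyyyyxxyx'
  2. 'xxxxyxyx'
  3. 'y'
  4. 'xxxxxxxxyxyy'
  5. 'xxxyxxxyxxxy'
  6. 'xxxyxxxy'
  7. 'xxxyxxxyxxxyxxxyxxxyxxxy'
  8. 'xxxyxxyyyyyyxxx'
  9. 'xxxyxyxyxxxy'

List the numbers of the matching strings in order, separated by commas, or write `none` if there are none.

1 → no match
2 → match
3 → match
4 → match
5 → match
6 → match
7 → match
8 → no match
9 → no match

2, 3, 4, 5, 6, 7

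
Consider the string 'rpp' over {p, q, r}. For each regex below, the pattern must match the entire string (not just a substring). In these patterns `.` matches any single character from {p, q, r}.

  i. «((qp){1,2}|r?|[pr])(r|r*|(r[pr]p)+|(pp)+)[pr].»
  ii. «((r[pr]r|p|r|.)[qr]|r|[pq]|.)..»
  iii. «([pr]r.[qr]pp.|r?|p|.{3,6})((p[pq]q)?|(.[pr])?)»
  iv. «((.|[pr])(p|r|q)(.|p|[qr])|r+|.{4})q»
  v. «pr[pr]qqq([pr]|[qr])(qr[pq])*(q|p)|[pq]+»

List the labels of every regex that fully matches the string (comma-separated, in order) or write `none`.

i → match
ii → match
iii → match
iv → no match — must end with 'q'
v → no match

i, ii, iii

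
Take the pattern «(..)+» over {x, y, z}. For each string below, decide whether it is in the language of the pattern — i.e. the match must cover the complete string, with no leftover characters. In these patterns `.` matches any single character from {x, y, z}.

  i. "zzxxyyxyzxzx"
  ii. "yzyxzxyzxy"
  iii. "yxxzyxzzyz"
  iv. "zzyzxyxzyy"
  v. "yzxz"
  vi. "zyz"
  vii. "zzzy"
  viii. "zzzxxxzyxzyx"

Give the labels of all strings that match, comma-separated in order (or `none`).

i, ii, iii, iv, v, vii, viii

i → match
ii → match
iii → match
iv → match
v → match
vi → no match
vii → match
viii → match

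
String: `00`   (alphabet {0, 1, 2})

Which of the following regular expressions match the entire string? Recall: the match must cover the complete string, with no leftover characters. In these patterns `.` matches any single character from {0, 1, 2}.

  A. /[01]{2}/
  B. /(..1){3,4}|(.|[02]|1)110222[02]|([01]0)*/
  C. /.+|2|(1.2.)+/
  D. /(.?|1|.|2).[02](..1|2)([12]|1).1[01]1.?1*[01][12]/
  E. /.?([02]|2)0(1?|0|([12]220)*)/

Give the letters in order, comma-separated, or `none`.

A, B, C, E

A → match
B → match
C → match
D → no match
E → match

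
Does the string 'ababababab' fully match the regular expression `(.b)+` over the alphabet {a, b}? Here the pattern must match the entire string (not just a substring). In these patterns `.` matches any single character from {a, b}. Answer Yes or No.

Yes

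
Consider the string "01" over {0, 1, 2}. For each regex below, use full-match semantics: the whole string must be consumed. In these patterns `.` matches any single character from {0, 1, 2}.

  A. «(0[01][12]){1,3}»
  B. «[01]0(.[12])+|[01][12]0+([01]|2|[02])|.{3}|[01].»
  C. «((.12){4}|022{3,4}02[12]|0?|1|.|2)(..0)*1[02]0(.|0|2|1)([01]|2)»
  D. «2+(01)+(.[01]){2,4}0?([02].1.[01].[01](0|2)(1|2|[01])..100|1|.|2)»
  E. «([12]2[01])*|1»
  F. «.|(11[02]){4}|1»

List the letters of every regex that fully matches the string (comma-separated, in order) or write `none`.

A → no match
B → match
C → no match
D → no match — must start with "2"
E → no match
F → no match

B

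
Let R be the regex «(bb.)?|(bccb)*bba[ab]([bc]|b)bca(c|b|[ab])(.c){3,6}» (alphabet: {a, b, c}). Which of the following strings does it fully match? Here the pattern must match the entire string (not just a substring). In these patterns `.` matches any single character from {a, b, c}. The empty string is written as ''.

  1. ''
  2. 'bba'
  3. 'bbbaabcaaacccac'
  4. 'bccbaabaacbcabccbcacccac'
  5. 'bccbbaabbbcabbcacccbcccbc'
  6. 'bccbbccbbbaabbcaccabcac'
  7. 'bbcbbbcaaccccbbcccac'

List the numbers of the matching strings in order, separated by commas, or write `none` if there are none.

1, 2

1 → match
2 → match
3 → no match
4 → no match
5 → no match
6 → no match
7 → no match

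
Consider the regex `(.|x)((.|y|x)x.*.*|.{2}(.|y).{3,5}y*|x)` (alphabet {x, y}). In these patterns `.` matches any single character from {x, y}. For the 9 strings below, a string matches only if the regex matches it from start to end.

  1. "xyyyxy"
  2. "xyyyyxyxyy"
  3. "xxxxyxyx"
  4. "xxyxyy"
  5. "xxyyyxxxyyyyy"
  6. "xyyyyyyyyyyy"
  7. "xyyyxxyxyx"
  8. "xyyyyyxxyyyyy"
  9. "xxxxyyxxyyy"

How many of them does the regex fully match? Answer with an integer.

6

1 → no match
2 → match
3 → match
4 → no match
5 → match
6 → match
7 → no match
8 → match
9 → match
Total matched: 6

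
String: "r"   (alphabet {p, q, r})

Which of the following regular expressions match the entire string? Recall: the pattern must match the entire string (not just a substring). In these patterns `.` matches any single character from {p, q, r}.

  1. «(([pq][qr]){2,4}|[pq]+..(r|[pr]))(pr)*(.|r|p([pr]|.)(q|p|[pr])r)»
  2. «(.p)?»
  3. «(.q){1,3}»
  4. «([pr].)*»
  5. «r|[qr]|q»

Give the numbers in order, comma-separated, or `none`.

5

1 → no match
2 → no match
3 → no match — must end with "q"
4 → no match
5 → match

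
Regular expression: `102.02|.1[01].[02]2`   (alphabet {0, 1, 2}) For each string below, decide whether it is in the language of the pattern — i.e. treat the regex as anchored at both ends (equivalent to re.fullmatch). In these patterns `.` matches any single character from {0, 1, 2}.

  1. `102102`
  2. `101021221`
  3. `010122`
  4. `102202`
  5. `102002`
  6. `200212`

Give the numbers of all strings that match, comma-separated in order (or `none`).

1, 3, 4, 5

1 → match
2 → no match
3 → match
4 → match
5 → match
6 → no match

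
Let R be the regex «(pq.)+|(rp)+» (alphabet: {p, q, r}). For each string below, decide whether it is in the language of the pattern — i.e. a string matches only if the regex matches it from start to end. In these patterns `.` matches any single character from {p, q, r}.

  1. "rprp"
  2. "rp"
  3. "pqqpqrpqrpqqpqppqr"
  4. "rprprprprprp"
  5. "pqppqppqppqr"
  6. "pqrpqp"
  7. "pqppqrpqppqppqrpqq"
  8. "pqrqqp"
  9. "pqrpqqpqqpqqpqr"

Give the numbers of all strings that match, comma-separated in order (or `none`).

1 → match
2 → match
3 → match
4 → match
5 → match
6 → match
7 → match
8 → no match
9 → match

1, 2, 3, 4, 5, 6, 7, 9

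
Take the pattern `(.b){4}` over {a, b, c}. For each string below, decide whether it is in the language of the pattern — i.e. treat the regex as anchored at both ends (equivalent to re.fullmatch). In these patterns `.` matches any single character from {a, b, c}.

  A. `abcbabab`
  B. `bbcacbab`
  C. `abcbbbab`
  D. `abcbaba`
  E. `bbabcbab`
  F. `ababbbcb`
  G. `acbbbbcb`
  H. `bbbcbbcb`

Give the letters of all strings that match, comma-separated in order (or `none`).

A, C, E, F

A → match
B → no match
C → match
D → no match — must end with `b`
E → match
F → match
G → no match
H → no match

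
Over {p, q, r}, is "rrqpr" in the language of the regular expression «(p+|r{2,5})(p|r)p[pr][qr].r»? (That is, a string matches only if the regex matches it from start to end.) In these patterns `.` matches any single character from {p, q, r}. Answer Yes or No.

No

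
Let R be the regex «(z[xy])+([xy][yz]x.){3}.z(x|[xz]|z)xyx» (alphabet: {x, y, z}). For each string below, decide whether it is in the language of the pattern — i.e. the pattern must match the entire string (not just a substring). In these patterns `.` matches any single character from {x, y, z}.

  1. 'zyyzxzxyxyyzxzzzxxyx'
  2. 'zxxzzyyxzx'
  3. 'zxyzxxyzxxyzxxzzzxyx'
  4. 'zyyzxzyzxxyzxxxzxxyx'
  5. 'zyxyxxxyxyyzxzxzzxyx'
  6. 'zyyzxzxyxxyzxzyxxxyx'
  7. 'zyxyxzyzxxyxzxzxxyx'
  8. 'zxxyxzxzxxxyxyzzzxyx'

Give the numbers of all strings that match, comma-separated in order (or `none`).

1, 3, 4, 5, 8

1 → match
2 → no match — must end with 'xyx'
3 → match
4 → match
5 → match
6 → no match
7 → no match
8 → match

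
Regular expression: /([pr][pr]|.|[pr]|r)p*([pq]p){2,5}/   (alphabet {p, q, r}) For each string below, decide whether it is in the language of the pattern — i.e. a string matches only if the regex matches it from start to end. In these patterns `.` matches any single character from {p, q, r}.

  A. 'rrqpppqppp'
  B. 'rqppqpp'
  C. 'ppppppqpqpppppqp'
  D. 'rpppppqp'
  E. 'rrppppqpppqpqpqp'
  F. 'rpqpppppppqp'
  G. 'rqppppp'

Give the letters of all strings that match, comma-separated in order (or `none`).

A, C, D, E, F, G

A → match
B → no match
C → match
D → match
E → match
F → match
G → match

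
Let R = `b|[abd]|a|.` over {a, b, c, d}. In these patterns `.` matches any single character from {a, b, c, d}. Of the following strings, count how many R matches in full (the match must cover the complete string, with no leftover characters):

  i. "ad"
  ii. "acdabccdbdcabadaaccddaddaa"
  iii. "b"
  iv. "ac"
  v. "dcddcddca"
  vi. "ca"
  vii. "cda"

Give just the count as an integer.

i → no match
ii → no match
iii → match
iv → no match
v → no match
vi → no match
vii → no match
Total matched: 1

1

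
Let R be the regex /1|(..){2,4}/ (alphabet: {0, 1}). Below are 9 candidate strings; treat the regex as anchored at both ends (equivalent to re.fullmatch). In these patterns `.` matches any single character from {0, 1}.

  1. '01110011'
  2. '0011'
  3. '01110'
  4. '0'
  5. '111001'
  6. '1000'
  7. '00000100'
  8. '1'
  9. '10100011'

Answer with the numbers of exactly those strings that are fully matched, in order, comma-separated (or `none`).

1. '01110011' → match
2. '0011' → match
3. '01110' → no match
4. '0' → no match
5. '111001' → match
6. '1000' → match
7. '00000100' → match
8. '1' → match
9. '10100011' → match

1, 2, 5, 6, 7, 8, 9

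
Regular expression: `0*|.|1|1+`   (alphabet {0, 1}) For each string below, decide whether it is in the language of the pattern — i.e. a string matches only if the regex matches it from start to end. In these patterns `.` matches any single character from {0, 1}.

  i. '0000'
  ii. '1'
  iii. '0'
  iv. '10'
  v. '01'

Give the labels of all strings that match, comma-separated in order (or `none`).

i → match
ii → match
iii → match
iv → no match
v → no match

i, ii, iii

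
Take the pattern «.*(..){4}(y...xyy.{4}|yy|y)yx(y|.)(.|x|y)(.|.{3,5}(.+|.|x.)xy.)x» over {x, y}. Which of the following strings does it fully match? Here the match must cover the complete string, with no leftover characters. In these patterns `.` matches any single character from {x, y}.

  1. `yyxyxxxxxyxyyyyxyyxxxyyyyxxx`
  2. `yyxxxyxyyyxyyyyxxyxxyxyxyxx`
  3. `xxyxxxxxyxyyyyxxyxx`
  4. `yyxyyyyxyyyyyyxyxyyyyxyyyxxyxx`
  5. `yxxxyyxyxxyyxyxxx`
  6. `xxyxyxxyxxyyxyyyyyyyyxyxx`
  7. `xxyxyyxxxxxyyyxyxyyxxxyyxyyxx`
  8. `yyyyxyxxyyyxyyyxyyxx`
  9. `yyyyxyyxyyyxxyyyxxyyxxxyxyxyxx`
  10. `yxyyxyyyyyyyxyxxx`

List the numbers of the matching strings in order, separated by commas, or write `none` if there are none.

1 → no match
2 → match
3 → match
4 → match
5 → match
6 → match
7 → match
8 → match
9 → match
10 → match

2, 3, 4, 5, 6, 7, 8, 9, 10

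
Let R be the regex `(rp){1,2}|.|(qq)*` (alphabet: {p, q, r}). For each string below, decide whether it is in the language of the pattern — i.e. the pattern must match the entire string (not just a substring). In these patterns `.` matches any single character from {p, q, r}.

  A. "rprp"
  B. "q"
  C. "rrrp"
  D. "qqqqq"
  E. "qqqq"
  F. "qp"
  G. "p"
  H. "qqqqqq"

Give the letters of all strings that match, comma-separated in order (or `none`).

A, B, E, G, H

A → match
B → match
C → no match
D → no match
E → match
F → no match
G → match
H → match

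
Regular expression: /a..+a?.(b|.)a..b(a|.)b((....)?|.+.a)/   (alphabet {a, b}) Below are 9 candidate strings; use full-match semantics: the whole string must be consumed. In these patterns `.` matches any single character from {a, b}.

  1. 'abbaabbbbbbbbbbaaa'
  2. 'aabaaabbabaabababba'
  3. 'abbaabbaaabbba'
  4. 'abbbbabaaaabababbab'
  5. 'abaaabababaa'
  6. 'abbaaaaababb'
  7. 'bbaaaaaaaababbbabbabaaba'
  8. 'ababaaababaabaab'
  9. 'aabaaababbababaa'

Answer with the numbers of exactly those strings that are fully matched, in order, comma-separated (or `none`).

none

1 → no match
2 → no match
3 → no match
4 → no match
5 → no match
6 → no match
7 → no match — must start with 'a'
8 → no match
9 → no match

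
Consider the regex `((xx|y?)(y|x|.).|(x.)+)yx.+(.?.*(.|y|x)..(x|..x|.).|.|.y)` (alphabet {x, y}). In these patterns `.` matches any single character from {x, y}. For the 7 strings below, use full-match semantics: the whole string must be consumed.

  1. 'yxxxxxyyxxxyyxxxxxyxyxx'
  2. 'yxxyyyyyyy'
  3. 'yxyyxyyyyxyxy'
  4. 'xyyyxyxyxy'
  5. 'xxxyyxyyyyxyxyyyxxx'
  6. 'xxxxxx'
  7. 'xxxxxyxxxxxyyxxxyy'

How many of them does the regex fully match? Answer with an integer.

3

1 → no match
2 → no match
3 → match
4 → no match
5 → match
6 → no match
7 → match
Total matched: 3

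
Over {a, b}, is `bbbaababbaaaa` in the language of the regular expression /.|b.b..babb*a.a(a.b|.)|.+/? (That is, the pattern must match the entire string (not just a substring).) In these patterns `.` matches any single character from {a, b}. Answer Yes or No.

Yes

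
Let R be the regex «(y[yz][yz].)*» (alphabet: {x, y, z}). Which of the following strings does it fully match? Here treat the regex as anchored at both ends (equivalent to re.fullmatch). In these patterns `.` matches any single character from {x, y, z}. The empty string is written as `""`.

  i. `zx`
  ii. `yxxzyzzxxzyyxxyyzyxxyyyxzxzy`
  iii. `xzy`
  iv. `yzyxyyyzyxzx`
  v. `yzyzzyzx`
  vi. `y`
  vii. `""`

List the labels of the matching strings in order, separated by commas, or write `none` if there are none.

i → no match
ii → no match
iii → no match
iv → no match
v → no match
vi → no match
vii → match

vii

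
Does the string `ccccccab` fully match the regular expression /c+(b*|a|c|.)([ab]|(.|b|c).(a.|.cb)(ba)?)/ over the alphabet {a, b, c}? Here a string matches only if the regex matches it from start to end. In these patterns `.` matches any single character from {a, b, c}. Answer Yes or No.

Yes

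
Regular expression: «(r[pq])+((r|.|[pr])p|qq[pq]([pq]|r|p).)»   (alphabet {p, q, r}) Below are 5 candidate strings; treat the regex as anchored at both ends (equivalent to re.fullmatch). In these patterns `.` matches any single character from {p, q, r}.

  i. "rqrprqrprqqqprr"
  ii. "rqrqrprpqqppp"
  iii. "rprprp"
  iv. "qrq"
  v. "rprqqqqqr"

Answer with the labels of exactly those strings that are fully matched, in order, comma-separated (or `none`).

i, ii, iii, v

i → match
ii → match
iii → match
iv → no match — must start with "r"
v → match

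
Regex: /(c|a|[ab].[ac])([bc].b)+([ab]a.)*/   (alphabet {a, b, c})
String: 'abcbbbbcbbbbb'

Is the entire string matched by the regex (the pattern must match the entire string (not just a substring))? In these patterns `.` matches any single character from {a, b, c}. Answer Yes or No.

Yes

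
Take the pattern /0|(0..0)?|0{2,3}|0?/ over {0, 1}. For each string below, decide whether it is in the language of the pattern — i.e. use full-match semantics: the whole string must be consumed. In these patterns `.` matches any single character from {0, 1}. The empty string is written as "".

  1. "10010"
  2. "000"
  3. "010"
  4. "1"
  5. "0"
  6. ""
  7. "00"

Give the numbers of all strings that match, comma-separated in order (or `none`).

2, 5, 6, 7

1 → no match
2 → match
3 → no match
4 → no match
5 → match
6 → match
7 → match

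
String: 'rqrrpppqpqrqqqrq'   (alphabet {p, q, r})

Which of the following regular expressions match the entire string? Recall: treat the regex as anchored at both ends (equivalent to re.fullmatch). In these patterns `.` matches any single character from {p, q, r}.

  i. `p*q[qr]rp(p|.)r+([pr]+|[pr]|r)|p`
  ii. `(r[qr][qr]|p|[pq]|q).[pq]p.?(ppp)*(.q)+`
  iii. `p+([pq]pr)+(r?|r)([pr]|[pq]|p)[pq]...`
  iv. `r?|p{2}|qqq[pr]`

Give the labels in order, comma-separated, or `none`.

i → no match
ii → match
iii → no match — must start with 'p'
iv → no match

ii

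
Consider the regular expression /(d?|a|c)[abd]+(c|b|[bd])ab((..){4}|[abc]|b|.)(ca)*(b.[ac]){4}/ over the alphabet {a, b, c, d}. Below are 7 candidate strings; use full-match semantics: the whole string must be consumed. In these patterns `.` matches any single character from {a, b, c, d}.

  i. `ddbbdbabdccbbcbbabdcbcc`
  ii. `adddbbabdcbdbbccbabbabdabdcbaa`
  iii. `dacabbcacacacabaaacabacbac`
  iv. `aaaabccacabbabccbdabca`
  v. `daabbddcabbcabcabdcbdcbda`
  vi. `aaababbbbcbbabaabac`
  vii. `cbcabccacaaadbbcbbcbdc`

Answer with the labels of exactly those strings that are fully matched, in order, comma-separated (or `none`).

v, vi

i → no match
ii → no match
iii → no match
iv → no match
v → match
vi → match
vii → no match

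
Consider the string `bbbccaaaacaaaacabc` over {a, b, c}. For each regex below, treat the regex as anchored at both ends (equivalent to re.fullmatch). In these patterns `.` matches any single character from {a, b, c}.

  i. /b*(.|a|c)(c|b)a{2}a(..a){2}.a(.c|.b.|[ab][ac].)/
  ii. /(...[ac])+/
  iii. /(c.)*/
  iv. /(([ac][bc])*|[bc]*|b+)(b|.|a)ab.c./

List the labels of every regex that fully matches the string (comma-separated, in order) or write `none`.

i

i → match
ii → no match
iii → no match
iv → no match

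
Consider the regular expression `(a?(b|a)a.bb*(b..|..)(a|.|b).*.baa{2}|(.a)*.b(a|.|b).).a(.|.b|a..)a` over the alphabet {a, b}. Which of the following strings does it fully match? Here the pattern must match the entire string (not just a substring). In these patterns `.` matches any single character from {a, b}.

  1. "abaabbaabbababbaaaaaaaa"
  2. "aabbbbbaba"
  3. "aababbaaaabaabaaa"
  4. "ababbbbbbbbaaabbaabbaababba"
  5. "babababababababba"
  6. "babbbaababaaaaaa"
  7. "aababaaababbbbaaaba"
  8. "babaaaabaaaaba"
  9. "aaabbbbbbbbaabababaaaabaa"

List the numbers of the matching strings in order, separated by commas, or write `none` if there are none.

1 → no match
2 → match
3 → no match
4 → no match
5 → no match
6 → no match
7 → match
8 → match
9 → no match

2, 7, 8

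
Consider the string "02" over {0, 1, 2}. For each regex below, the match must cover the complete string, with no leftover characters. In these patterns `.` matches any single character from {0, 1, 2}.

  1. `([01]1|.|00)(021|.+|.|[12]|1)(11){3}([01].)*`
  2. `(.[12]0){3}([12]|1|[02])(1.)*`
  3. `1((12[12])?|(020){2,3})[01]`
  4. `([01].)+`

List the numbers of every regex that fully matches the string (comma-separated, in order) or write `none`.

4

1 → no match
2 → no match
3 → no match — must start with "1"
4 → match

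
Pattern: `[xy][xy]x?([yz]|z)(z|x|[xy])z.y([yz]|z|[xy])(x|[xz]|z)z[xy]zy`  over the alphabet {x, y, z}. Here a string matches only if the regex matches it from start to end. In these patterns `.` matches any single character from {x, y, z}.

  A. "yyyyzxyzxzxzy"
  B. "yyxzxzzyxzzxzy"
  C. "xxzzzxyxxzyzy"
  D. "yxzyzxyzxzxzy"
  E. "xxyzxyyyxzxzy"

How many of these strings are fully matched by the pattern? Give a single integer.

4

A → match
B → match
C → match
D → match
E → no match
Total matched: 4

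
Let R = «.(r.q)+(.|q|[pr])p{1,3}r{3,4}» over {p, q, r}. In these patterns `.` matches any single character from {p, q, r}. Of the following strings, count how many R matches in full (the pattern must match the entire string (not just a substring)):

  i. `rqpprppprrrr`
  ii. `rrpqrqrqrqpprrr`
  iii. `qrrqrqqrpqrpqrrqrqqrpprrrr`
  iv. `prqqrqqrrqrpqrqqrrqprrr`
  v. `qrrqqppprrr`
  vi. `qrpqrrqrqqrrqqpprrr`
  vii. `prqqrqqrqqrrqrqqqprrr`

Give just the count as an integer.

i → no match
ii → no match
iii → match
iv → no match
v → match
vi → match
vii → match
Total matched: 4

4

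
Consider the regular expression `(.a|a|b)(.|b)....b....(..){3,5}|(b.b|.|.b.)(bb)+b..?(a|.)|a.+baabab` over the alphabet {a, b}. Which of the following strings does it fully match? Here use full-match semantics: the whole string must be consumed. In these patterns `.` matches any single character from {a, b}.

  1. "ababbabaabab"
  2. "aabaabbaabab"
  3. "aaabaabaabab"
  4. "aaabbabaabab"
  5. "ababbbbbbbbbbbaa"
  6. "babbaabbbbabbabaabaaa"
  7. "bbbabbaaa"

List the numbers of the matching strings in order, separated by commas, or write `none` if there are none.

1. "ababbabaabab" → match
2. "aabaabbaabab" → match
3. "aaabaabaabab" → match
4. "aaabbabaabab" → match
5 → match
6 → match
7. "bbbabbaaa" → no match

1, 2, 3, 4, 5, 6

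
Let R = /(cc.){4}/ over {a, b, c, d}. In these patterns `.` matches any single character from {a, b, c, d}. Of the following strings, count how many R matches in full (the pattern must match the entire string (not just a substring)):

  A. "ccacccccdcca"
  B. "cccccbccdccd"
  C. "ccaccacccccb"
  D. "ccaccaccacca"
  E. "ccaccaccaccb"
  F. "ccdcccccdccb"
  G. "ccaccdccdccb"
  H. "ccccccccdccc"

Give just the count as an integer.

A → match
B → match
C → match
D → match
E → match
F → match
G → match
H → match
Total matched: 8

8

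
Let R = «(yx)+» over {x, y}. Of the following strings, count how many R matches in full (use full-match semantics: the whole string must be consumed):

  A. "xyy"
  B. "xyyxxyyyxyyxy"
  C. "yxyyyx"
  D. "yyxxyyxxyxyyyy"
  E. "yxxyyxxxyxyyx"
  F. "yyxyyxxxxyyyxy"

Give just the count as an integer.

0

A → no match — must start with "yx"
B → no match — must start with "yx"
C → no match
D → no match — must start with "yx"
E → no match
F → no match — must start with "yx"
Total matched: 0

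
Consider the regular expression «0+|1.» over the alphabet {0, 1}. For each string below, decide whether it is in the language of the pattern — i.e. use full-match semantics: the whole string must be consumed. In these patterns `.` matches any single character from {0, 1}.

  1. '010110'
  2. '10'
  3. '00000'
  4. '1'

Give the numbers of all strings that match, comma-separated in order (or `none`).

1. '010110' → no match
2. '10' → match
3. '00000' → match
4. '1' → no match

2, 3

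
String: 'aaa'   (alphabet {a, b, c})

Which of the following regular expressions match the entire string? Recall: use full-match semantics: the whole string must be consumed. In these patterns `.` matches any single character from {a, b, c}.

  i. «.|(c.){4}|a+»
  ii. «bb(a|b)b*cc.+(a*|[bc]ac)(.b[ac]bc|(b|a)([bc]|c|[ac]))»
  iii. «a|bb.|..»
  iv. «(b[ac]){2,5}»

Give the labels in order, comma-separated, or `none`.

i → match
ii → no match — must start with 'bb'
iii → no match
iv → no match — must start with 'b'

i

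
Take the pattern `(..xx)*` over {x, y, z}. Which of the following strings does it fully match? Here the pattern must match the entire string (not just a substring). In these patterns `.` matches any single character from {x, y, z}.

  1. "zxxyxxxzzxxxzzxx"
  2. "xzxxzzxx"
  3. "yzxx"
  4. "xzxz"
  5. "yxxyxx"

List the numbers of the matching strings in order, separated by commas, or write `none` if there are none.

1 → no match
2. "xzxxzzxx" → match
3. "yzxx" → match
4. "xzxz" → no match
5. "yxxyxx" → no match

2, 3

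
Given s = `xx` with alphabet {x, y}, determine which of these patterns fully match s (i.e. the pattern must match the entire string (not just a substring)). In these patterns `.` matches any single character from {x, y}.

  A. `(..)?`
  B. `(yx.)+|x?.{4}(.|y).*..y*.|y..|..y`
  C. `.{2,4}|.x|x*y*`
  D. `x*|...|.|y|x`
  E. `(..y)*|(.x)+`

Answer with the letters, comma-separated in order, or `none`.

A, C, D, E

A → match
B → no match
C → match
D → match
E → match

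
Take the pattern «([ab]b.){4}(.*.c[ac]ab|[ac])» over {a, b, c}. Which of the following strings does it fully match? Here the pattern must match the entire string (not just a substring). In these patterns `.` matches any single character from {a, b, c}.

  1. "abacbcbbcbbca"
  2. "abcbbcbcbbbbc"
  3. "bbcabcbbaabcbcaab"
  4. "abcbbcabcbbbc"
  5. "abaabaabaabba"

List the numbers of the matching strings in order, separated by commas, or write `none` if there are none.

1 → no match
2 → no match
3 → match
4 → match
5 → match

3, 4, 5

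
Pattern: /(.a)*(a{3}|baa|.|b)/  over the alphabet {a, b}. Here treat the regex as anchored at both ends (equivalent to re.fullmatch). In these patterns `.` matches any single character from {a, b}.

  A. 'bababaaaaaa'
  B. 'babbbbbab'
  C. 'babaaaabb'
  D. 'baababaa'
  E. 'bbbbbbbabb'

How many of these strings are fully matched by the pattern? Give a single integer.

1

A → match
B → no match
C → no match
D → no match
E → no match
Total matched: 1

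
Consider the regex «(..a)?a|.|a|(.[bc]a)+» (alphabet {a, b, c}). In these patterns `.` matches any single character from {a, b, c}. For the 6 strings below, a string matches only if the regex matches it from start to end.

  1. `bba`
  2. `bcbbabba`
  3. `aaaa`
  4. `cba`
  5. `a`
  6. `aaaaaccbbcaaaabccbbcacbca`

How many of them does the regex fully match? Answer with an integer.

1. `bba` → match
2. `bcbbabba` → no match
3. `aaaa` → match
4. `cba` → match
5. `a` → match
6 → no match
Total matched: 4

4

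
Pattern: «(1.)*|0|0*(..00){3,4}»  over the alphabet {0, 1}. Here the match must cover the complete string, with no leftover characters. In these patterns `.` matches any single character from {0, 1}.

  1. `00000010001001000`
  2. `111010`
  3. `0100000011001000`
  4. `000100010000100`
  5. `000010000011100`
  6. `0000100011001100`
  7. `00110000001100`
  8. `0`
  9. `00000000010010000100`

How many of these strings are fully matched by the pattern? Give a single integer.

1 → match
2 → match
3 → match
4 → match
5 → no match
6 → match
7 → match
8 → match
9 → match
Total matched: 8

8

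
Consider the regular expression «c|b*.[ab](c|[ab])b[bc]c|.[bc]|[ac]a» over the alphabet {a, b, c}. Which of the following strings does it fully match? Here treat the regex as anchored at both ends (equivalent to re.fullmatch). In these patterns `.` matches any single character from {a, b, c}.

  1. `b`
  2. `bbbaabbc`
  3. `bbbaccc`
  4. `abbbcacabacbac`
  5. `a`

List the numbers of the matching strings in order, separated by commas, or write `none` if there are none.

2

1 → no match
2 → match
3 → no match
4 → no match
5 → no match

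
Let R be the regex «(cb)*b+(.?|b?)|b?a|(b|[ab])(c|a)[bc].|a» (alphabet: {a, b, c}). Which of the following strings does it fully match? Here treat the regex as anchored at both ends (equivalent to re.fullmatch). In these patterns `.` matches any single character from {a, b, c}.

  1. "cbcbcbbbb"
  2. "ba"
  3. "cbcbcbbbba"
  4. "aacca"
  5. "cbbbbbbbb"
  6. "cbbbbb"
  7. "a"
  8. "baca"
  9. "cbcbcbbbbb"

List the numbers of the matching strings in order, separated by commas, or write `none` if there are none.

1 → match
2 → match
3 → match
4 → no match
5 → match
6 → match
7 → match
8 → match
9 → match

1, 2, 3, 5, 6, 7, 8, 9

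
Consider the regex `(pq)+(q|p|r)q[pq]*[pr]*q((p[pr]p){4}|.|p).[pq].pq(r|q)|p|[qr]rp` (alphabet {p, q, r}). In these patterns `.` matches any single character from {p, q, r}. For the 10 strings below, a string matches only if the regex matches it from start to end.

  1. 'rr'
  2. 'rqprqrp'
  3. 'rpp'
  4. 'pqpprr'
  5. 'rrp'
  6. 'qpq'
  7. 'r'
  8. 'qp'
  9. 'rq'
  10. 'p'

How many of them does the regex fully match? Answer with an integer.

2

1 → no match
2 → no match
3 → no match
4 → no match
5 → match
6 → no match
7 → no match
8 → no match
9 → no match
10 → match
Total matched: 2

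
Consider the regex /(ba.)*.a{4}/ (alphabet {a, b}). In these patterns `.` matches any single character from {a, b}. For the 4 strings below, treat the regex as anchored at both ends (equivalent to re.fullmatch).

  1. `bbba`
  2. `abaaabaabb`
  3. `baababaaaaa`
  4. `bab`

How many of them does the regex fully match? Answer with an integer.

1 → no match
2 → no match — must end with `a`
3 → match
4 → no match — must end with `a`
Total matched: 1

1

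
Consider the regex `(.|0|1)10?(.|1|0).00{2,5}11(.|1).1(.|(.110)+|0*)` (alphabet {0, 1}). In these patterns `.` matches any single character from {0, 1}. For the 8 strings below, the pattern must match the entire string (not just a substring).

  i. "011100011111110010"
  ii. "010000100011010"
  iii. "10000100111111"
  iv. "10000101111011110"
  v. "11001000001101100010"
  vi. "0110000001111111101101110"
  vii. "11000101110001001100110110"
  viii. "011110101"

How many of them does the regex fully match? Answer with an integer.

0

i → no match
ii → no match
iii → no match
iv → no match
v → no match
vi → no match
vii → no match
viii → no match
Total matched: 0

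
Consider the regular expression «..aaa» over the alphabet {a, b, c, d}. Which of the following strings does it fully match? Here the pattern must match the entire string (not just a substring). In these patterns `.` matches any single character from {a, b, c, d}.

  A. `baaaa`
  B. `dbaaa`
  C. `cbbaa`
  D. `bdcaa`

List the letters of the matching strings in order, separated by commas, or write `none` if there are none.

A, B

A → match
B → match
C → no match — must end with `aaa`
D → no match — must end with `aaa`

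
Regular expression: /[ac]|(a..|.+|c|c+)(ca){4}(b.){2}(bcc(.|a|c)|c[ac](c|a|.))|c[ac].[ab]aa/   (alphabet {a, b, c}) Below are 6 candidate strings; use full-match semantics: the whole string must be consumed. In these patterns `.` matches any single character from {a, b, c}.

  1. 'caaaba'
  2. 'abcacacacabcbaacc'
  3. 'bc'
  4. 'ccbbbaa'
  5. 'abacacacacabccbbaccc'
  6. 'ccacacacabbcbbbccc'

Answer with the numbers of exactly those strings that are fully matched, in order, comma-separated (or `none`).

1 → no match
2 → no match
3 → no match
4 → no match
5 → no match
6 → no match

none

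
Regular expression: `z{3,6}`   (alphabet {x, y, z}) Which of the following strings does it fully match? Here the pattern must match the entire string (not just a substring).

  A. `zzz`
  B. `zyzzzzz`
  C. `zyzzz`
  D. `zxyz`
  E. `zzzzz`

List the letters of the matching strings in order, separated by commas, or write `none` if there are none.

A → match
B → no match
C → no match
D → no match
E → match

A, E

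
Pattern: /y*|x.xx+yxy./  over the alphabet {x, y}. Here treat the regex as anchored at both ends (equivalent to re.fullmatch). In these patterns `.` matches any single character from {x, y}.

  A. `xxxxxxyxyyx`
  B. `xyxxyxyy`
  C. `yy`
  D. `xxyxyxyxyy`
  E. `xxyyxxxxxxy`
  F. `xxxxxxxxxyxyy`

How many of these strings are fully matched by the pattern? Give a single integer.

A. `xxxxxxyxyyx` → no match
B. `xyxxyxyy` → match
C. `yy` → match
D. `xxyxyxyxyy` → no match
E. `xxyyxxxxxxy` → no match
F → match
Total matched: 3

3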